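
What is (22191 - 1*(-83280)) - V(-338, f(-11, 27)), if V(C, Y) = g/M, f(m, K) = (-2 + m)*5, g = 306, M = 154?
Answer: 8121114/77 ≈ 1.0547e+5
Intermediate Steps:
f(m, K) = -10 + 5*m
V(C, Y) = 153/77 (V(C, Y) = 306/154 = 306*(1/154) = 153/77)
(22191 - 1*(-83280)) - V(-338, f(-11, 27)) = (22191 - 1*(-83280)) - 1*153/77 = (22191 + 83280) - 153/77 = 105471 - 153/77 = 8121114/77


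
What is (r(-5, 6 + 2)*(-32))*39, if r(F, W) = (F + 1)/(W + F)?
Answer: 1664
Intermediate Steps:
r(F, W) = (1 + F)/(F + W)
(r(-5, 6 + 2)*(-32))*39 = (((1 - 5)/(-5 + (6 + 2)))*(-32))*39 = ((-4/(-5 + 8))*(-32))*39 = ((-4/3)*(-32))*39 = (((1/3)*(-4))*(-32))*39 = -4/3*(-32)*39 = (128/3)*39 = 1664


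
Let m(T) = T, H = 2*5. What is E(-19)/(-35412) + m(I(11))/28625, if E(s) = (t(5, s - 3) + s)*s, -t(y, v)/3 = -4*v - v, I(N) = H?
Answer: -37891651/202733700 ≈ -0.18690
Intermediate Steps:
H = 10
I(N) = 10
t(y, v) = 15*v (t(y, v) = -3*(-4*v - v) = -(-15)*v = 15*v)
E(s) = s*(-45 + 16*s) (E(s) = (15*(s - 3) + s)*s = (15*(-3 + s) + s)*s = ((-45 + 15*s) + s)*s = (-45 + 16*s)*s = s*(-45 + 16*s))
E(-19)/(-35412) + m(I(11))/28625 = -19*(-45 + 16*(-19))/(-35412) + 10/28625 = -19*(-45 - 304)*(-1/35412) + 10*(1/28625) = -19*(-349)*(-1/35412) + 2/5725 = 6631*(-1/35412) + 2/5725 = -6631/35412 + 2/5725 = -37891651/202733700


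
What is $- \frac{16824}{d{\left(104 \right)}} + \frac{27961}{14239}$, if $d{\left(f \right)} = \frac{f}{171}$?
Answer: $- \frac{5120166014}{185107} \approx -27661.0$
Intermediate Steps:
$d{\left(f \right)} = \frac{f}{171}$ ($d{\left(f \right)} = f \frac{1}{171} = \frac{f}{171}$)
$- \frac{16824}{d{\left(104 \right)}} + \frac{27961}{14239} = - \frac{16824}{\frac{1}{171} \cdot 104} + \frac{27961}{14239} = - \frac{16824}{\frac{104}{171}} + 27961 \cdot \frac{1}{14239} = \left(-16824\right) \frac{171}{104} + \frac{27961}{14239} = - \frac{359613}{13} + \frac{27961}{14239} = - \frac{5120166014}{185107}$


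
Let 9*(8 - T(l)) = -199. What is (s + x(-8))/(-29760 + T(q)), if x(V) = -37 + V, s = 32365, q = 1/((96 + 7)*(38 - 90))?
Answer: -290880/267569 ≈ -1.0871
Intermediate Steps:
q = -1/5356 (q = 1/(103*(-52)) = 1/(-5356) = -1/5356 ≈ -0.00018671)
T(l) = 271/9 (T(l) = 8 - ⅑*(-199) = 8 + 199/9 = 271/9)
(s + x(-8))/(-29760 + T(q)) = (32365 + (-37 - 8))/(-29760 + 271/9) = (32365 - 45)/(-267569/9) = 32320*(-9/267569) = -290880/267569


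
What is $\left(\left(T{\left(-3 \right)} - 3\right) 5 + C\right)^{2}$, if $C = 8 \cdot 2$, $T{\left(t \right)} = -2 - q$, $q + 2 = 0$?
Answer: $1$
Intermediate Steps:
$q = -2$ ($q = -2 + 0 = -2$)
$T{\left(t \right)} = 0$ ($T{\left(t \right)} = -2 - -2 = -2 + 2 = 0$)
$C = 16$
$\left(\left(T{\left(-3 \right)} - 3\right) 5 + C\right)^{2} = \left(\left(0 - 3\right) 5 + 16\right)^{2} = \left(\left(-3\right) 5 + 16\right)^{2} = \left(-15 + 16\right)^{2} = 1^{2} = 1$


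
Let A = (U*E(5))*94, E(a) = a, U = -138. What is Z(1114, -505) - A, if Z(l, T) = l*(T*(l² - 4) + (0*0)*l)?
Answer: -698144804580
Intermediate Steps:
A = -64860 (A = -138*5*94 = -690*94 = -64860)
Z(l, T) = T*l*(-4 + l²) (Z(l, T) = l*(T*(-4 + l²) + 0*l) = l*(T*(-4 + l²) + 0) = l*(T*(-4 + l²)) = T*l*(-4 + l²))
Z(1114, -505) - A = -505*1114*(-4 + 1114²) - 1*(-64860) = -505*1114*(-4 + 1240996) + 64860 = -505*1114*1240992 + 64860 = -698144869440 + 64860 = -698144804580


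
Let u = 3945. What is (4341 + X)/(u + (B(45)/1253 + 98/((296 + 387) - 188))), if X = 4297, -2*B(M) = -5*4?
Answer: 5357589930/2446954819 ≈ 2.1895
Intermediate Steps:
B(M) = 10 (B(M) = -(-5)*4/2 = -½*(-20) = 10)
(4341 + X)/(u + (B(45)/1253 + 98/((296 + 387) - 188))) = (4341 + 4297)/(3945 + (10/1253 + 98/((296 + 387) - 188))) = 8638/(3945 + (10*(1/1253) + 98/(683 - 188))) = 8638/(3945 + (10/1253 + 98/495)) = 8638/(3945 + 127744/620235) = 8638/(2446954819/620235) = 8638*(620235/2446954819) = 5357589930/2446954819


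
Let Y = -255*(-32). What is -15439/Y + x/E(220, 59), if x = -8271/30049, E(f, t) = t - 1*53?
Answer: -475175071/245199840 ≈ -1.9379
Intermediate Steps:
Y = 8160
E(f, t) = -53 + t (E(f, t) = t - 53 = -53 + t)
x = -8271/30049 (x = -8271*1/30049 = -8271/30049 ≈ -0.27525)
-15439/Y + x/E(220, 59) = -15439/8160 - 8271/(30049*(-53 + 59)) = -15439*1/8160 - 8271/30049/6 = -15439/8160 - 8271/30049*1/6 = -15439/8160 - 2757/60098 = -475175071/245199840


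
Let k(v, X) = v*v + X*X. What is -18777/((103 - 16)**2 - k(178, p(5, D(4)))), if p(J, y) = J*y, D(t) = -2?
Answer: 18777/24215 ≈ 0.77543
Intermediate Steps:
k(v, X) = X**2 + v**2 (k(v, X) = v**2 + X**2 = X**2 + v**2)
-18777/((103 - 16)**2 - k(178, p(5, D(4)))) = -18777/((103 - 16)**2 - ((5*(-2))**2 + 178**2)) = -18777/(87**2 - ((-10)**2 + 31684)) = -18777/(7569 - (100 + 31684)) = -18777/(7569 - 1*31784) = -18777/(7569 - 31784) = -18777/(-24215) = -18777*(-1/24215) = 18777/24215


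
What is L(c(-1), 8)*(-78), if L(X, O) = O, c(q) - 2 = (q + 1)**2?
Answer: -624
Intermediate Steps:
c(q) = 2 + (1 + q)**2 (c(q) = 2 + (q + 1)**2 = 2 + (1 + q)**2)
L(c(-1), 8)*(-78) = 8*(-78) = -624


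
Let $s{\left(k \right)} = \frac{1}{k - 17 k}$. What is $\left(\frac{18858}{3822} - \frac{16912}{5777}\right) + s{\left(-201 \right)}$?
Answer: $\frac{3393023003}{1690673712} \approx 2.0069$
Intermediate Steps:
$s{\left(k \right)} = - \frac{1}{16 k}$ ($s{\left(k \right)} = \frac{1}{\left(-16\right) k} = - \frac{1}{16 k}$)
$\left(\frac{18858}{3822} - \frac{16912}{5777}\right) + s{\left(-201 \right)} = \left(\frac{18858}{3822} - \frac{16912}{5777}\right) - \frac{1}{16 \left(-201\right)} = \left(18858 \cdot \frac{1}{3822} - \frac{16912}{5777}\right) - - \frac{1}{3216} = \left(\frac{449}{91} - \frac{16912}{5777}\right) + \frac{1}{3216} = \frac{1054881}{525707} + \frac{1}{3216} = \frac{3393023003}{1690673712}$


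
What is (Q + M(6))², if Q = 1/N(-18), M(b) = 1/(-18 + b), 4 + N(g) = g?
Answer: 289/17424 ≈ 0.016586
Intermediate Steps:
N(g) = -4 + g
Q = -1/22 (Q = 1/(-4 - 18) = 1/(-22) = -1/22 ≈ -0.045455)
(Q + M(6))² = (-1/22 + 1/(-18 + 6))² = (-1/22 + 1/(-12))² = (-1/22 - 1/12)² = (-17/132)² = 289/17424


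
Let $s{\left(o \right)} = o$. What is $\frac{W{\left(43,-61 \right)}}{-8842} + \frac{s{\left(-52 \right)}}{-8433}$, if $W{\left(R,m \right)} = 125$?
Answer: $- \frac{594341}{74564586} \approx -0.0079708$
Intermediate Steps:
$\frac{W{\left(43,-61 \right)}}{-8842} + \frac{s{\left(-52 \right)}}{-8433} = \frac{125}{-8842} - \frac{52}{-8433} = 125 \left(- \frac{1}{8842}\right) - - \frac{52}{8433} = - \frac{125}{8842} + \frac{52}{8433} = - \frac{594341}{74564586}$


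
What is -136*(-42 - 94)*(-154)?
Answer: -2848384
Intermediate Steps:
-136*(-42 - 94)*(-154) = -136*(-136)*(-154) = 18496*(-154) = -2848384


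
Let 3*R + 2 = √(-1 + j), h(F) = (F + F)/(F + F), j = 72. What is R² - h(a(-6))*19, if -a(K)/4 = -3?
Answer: -19 + (2 - √71)²/9 ≈ -14.412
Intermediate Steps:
a(K) = 12 (a(K) = -4*(-3) = 12)
h(F) = 1 (h(F) = (2*F)/((2*F)) = (2*F)*(1/(2*F)) = 1)
R = -⅔ + √71/3 (R = -⅔ + √(-1 + 72)/3 = -⅔ + √71/3 ≈ 2.1421)
R² - h(a(-6))*19 = (-⅔ + √71/3)² - 19 = -19 + (-⅔ + √71/3)²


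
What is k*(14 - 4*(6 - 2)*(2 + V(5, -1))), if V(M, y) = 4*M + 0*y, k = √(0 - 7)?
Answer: -338*I*√7 ≈ -894.26*I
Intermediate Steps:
k = I*√7 (k = √(-7) = I*√7 ≈ 2.6458*I)
V(M, y) = 4*M (V(M, y) = 4*M + 0 = 4*M)
k*(14 - 4*(6 - 2)*(2 + V(5, -1))) = (I*√7)*(14 - 4*(6 - 2)*(2 + 4*5)) = (I*√7)*(14 - 16*(2 + 20)) = (I*√7)*(14 - 16*22) = (I*√7)*(14 - 4*88) = (I*√7)*(14 - 352) = (I*√7)*(-338) = -338*I*√7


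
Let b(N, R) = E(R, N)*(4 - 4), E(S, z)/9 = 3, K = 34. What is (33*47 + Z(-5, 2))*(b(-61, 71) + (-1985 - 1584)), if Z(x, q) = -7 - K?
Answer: -5389190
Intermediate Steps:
E(S, z) = 27 (E(S, z) = 9*3 = 27)
b(N, R) = 0 (b(N, R) = 27*(4 - 4) = 27*0 = 0)
Z(x, q) = -41 (Z(x, q) = -7 - 1*34 = -7 - 34 = -41)
(33*47 + Z(-5, 2))*(b(-61, 71) + (-1985 - 1584)) = (33*47 - 41)*(0 + (-1985 - 1584)) = (1551 - 41)*(0 - 3569) = 1510*(-3569) = -5389190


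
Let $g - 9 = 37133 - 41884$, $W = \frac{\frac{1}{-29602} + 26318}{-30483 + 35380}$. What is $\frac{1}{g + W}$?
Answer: $- \frac{144960994}{686625968113} \approx -0.00021112$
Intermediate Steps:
$W = \frac{779065435}{144960994}$ ($W = \frac{- \frac{1}{29602} + 26318}{4897} = \frac{779065435}{29602} \cdot \frac{1}{4897} = \frac{779065435}{144960994} \approx 5.3743$)
$g = -4742$ ($g = 9 + \left(37133 - 41884\right) = 9 - 4751 = -4742$)
$\frac{1}{g + W} = \frac{1}{-4742 + \frac{779065435}{144960994}} = \frac{1}{- \frac{686625968113}{144960994}} = - \frac{144960994}{686625968113}$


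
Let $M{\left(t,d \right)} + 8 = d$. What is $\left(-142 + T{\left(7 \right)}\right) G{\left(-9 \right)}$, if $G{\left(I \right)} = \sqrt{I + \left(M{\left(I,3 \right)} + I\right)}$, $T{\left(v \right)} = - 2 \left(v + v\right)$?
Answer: $- 170 i \sqrt{23} \approx - 815.29 i$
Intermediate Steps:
$M{\left(t,d \right)} = -8 + d$
$T{\left(v \right)} = - 4 v$ ($T{\left(v \right)} = - 2 \cdot 2 v = - 4 v$)
$G{\left(I \right)} = \sqrt{-5 + 2 I}$ ($G{\left(I \right)} = \sqrt{I + \left(\left(-8 + 3\right) + I\right)} = \sqrt{I + \left(-5 + I\right)} = \sqrt{-5 + 2 I}$)
$\left(-142 + T{\left(7 \right)}\right) G{\left(-9 \right)} = \left(-142 - 28\right) \sqrt{-5 + 2 \left(-9\right)} = \left(-142 - 28\right) \sqrt{-5 - 18} = - 170 \sqrt{-23} = - 170 i \sqrt{23}$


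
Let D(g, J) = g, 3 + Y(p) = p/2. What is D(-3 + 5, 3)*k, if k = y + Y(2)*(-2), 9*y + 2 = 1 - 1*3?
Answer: 64/9 ≈ 7.1111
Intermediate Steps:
Y(p) = -3 + p/2
y = -4/9 (y = -2/9 + (1 - 1*3)/9 = -2/9 + (1 - 3)/9 = -2/9 + (⅑)*(-2) = -2/9 - 2/9 = -4/9 ≈ -0.44444)
k = 32/9 (k = -4/9 + (-3 + (½)*2)*(-2) = -4/9 + (-3 + 1)*(-2) = -4/9 - 2*(-2) = -4/9 + 4 = 32/9 ≈ 3.5556)
D(-3 + 5, 3)*k = (-3 + 5)*(32/9) = 2*(32/9) = 64/9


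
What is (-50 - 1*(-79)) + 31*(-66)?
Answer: -2017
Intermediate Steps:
(-50 - 1*(-79)) + 31*(-66) = (-50 + 79) - 2046 = 29 - 2046 = -2017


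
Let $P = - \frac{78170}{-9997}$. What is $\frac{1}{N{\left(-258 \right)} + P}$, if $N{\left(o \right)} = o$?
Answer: $- \frac{9997}{2501056} \approx -0.0039971$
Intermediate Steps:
$P = \frac{78170}{9997}$ ($P = - \frac{78170 \left(-1\right)}{9997} = \left(-1\right) \left(- \frac{78170}{9997}\right) = \frac{78170}{9997} \approx 7.8193$)
$\frac{1}{N{\left(-258 \right)} + P} = \frac{1}{-258 + \frac{78170}{9997}} = \frac{1}{- \frac{2501056}{9997}} = - \frac{9997}{2501056}$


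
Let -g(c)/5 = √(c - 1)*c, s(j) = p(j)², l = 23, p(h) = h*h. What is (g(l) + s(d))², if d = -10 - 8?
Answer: 11020251526 - 24144480*√22 ≈ 1.0907e+10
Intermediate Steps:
d = -18
p(h) = h²
s(j) = j⁴ (s(j) = (j²)² = j⁴)
g(c) = -5*c*√(-1 + c) (g(c) = -5*√(c - 1)*c = -5*√(-1 + c)*c = -5*c*√(-1 + c))
(g(l) + s(d))² = (-5*23*√(-1 + 23) + (-18)⁴)² = (-5*23*√22 + 104976)² = (-115*√22 + 104976)² = (104976 - 115*√22)²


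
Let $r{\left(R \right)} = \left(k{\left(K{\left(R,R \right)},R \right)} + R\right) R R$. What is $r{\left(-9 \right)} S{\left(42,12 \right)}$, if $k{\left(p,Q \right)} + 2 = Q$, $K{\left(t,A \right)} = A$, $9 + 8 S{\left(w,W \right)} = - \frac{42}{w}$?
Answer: $2025$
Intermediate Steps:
$S{\left(w,W \right)} = - \frac{9}{8} - \frac{21}{4 w}$ ($S{\left(w,W \right)} = - \frac{9}{8} + \frac{\left(-42\right) \frac{1}{w}}{8} = - \frac{9}{8} - \frac{21}{4 w}$)
$k{\left(p,Q \right)} = -2 + Q$
$r{\left(R \right)} = R^{2} \left(-2 + 2 R\right)$ ($r{\left(R \right)} = \left(\left(-2 + R\right) + R\right) R R = \left(-2 + 2 R\right) R^{2} = R^{2} \left(-2 + 2 R\right)$)
$r{\left(-9 \right)} S{\left(42,12 \right)} = 2 \left(-9\right)^{2} \left(-1 - 9\right) \frac{3 \left(-14 - 126\right)}{8 \cdot 42} = 2 \cdot 81 \left(-10\right) \frac{3}{8} \cdot \frac{1}{42} \left(-14 - 126\right) = - 1620 \cdot \frac{3}{8} \cdot \frac{1}{42} \left(-140\right) = \left(-1620\right) \left(- \frac{5}{4}\right) = 2025$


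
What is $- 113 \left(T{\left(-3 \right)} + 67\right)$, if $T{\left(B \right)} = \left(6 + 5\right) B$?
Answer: $-3842$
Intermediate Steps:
$T{\left(B \right)} = 11 B$
$- 113 \left(T{\left(-3 \right)} + 67\right) = - 113 \left(11 \left(-3\right) + 67\right) = - 113 \left(-33 + 67\right) = \left(-113\right) 34 = -3842$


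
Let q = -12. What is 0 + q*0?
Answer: 0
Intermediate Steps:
0 + q*0 = 0 - 12*0 = 0 + 0 = 0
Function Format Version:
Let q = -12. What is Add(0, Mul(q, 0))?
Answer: 0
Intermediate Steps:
Add(0, Mul(q, 0)) = Add(0, Mul(-12, 0)) = Add(0, 0) = 0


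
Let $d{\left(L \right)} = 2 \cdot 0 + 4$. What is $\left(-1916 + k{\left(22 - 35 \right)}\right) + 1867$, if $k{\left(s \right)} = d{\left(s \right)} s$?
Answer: $-101$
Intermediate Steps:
$d{\left(L \right)} = 4$ ($d{\left(L \right)} = 0 + 4 = 4$)
$k{\left(s \right)} = 4 s$
$\left(-1916 + k{\left(22 - 35 \right)}\right) + 1867 = \left(-1916 + 4 \left(22 - 35\right)\right) + 1867 = \left(-1916 + 4 \left(-13\right)\right) + 1867 = \left(-1916 - 52\right) + 1867 = -1968 + 1867 = -101$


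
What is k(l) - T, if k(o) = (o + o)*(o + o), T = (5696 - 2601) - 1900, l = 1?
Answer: -1191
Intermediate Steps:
T = 1195 (T = 3095 - 1900 = 1195)
k(o) = 4*o² (k(o) = (2*o)*(2*o) = 4*o²)
k(l) - T = 4*1² - 1*1195 = 4*1 - 1195 = 4 - 1195 = -1191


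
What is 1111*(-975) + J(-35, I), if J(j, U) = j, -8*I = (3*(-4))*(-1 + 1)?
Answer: -1083260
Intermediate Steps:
I = 0 (I = -3*(-4)*(-1 + 1)/8 = -(-3)*0/2 = -1/8*0 = 0)
1111*(-975) + J(-35, I) = 1111*(-975) - 35 = -1083225 - 35 = -1083260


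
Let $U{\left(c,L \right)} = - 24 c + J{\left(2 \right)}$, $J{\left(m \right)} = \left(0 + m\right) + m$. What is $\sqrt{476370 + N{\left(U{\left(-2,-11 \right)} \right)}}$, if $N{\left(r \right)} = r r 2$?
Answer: $\sqrt{481778} \approx 694.1$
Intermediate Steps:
$J{\left(m \right)} = 2 m$ ($J{\left(m \right)} = m + m = 2 m$)
$U{\left(c,L \right)} = 4 - 24 c$ ($U{\left(c,L \right)} = - 24 c + 2 \cdot 2 = - 24 c + 4 = 4 - 24 c$)
$N{\left(r \right)} = 2 r^{2}$ ($N{\left(r \right)} = r^{2} \cdot 2 = 2 r^{2}$)
$\sqrt{476370 + N{\left(U{\left(-2,-11 \right)} \right)}} = \sqrt{476370 + 2 \left(4 - -48\right)^{2}} = \sqrt{476370 + 2 \left(4 + 48\right)^{2}} = \sqrt{476370 + 2 \cdot 52^{2}} = \sqrt{476370 + 2 \cdot 2704} = \sqrt{476370 + 5408} = \sqrt{481778}$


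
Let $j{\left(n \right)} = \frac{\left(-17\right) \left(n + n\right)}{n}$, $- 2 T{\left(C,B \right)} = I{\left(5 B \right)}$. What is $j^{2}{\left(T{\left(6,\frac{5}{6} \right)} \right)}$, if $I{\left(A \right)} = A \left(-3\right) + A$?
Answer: $1156$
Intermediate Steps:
$I{\left(A \right)} = - 2 A$ ($I{\left(A \right)} = - 3 A + A = - 2 A$)
$T{\left(C,B \right)} = 5 B$ ($T{\left(C,B \right)} = - \frac{\left(-2\right) 5 B}{2} = - \frac{\left(-10\right) B}{2} = 5 B$)
$j{\left(n \right)} = -34$ ($j{\left(n \right)} = \frac{\left(-17\right) 2 n}{n} = \frac{\left(-34\right) n}{n} = -34$)
$j^{2}{\left(T{\left(6,\frac{5}{6} \right)} \right)} = \left(-34\right)^{2} = 1156$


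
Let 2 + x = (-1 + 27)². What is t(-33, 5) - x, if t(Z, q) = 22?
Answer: -652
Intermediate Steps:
x = 674 (x = -2 + (-1 + 27)² = -2 + 26² = -2 + 676 = 674)
t(-33, 5) - x = 22 - 1*674 = 22 - 674 = -652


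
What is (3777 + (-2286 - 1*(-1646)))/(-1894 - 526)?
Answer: -3137/2420 ≈ -1.2963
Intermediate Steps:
(3777 + (-2286 - 1*(-1646)))/(-1894 - 526) = (3777 + (-2286 + 1646))/(-2420) = (3777 - 640)*(-1/2420) = 3137*(-1/2420) = -3137/2420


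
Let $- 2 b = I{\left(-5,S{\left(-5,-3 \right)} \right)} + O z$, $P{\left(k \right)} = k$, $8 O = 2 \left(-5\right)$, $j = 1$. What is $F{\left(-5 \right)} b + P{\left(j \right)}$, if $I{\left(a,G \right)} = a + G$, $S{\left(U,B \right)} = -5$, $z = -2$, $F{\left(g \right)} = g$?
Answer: $- \frac{71}{4} \approx -17.75$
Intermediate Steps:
$O = - \frac{5}{4}$ ($O = \frac{2 \left(-5\right)}{8} = \frac{1}{8} \left(-10\right) = - \frac{5}{4} \approx -1.25$)
$I{\left(a,G \right)} = G + a$
$b = \frac{15}{4}$ ($b = - \frac{\left(-5 - 5\right) - - \frac{5}{2}}{2} = - \frac{-10 + \frac{5}{2}}{2} = \left(- \frac{1}{2}\right) \left(- \frac{15}{2}\right) = \frac{15}{4} \approx 3.75$)
$F{\left(-5 \right)} b + P{\left(j \right)} = \left(-5\right) \frac{15}{4} + 1 = - \frac{75}{4} + 1 = - \frac{71}{4}$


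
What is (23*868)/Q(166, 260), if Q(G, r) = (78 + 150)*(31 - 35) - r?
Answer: -4991/293 ≈ -17.034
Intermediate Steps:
Q(G, r) = -912 - r (Q(G, r) = 228*(-4) - r = -912 - r)
(23*868)/Q(166, 260) = (23*868)/(-912 - 1*260) = 19964/(-912 - 260) = 19964/(-1172) = 19964*(-1/1172) = -4991/293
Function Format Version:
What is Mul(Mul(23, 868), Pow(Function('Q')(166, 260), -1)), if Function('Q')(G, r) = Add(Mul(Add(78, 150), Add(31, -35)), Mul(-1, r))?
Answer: Rational(-4991, 293) ≈ -17.034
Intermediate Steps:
Function('Q')(G, r) = Add(-912, Mul(-1, r)) (Function('Q')(G, r) = Add(Mul(228, -4), Mul(-1, r)) = Add(-912, Mul(-1, r)))
Mul(Mul(23, 868), Pow(Function('Q')(166, 260), -1)) = Mul(Mul(23, 868), Pow(Add(-912, Mul(-1, 260)), -1)) = Mul(19964, Pow(Add(-912, -260), -1)) = Mul(19964, Pow(-1172, -1)) = Mul(19964, Rational(-1, 1172)) = Rational(-4991, 293)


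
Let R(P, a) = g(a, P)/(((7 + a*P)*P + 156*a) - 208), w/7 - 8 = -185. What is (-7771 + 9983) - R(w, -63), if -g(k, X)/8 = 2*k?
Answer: 53492426848/24182833 ≈ 2212.0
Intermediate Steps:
w = -1239 (w = 56 + 7*(-185) = 56 - 1295 = -1239)
g(k, X) = -16*k
R(P, a) = -16*a/(-208 + 156*a + P*(7 + P*a)) (R(P, a) = (-16*a)/(((7 + a*P)*P + 156*a) - 208) = (-16*a)/(((7 + P*a)*P + 156*a) - 208) = (-16*a)/((P*(7 + P*a) + 156*a) - 208) = (-16*a)/((156*a + P*(7 + P*a)) - 208) = (-16*a)/(-208 + 156*a + P*(7 + P*a)) = -16*a/(-208 + 156*a + P*(7 + P*a)))
(-7771 + 9983) - R(w, -63) = (-7771 + 9983) - (-16)*(-63)/(-208 + 7*(-1239) + 156*(-63) - 63*(-1239)**2) = 2212 - (-16)*(-63)/(-208 - 8673 - 9828 - 63*1535121) = 2212 - (-16)*(-63)/(-208 - 8673 - 9828 - 96712623) = 2212 - (-16)*(-63)/(-96731332) = 2212 - (-16)*(-63)*(-1)/96731332 = 2212 - 1*(-252/24182833) = 2212 + 252/24182833 = 53492426848/24182833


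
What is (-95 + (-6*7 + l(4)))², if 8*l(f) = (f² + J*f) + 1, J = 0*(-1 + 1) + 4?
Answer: 1129969/64 ≈ 17656.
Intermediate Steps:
J = 4 (J = 0*0 + 4 = 0 + 4 = 4)
l(f) = ⅛ + f/2 + f²/8 (l(f) = ((f² + 4*f) + 1)/8 = (1 + f² + 4*f)/8 = ⅛ + f/2 + f²/8)
(-95 + (-6*7 + l(4)))² = (-95 + (-6*7 + (⅛ + (½)*4 + (⅛)*4²)))² = (-95 + (-42 + (⅛ + 2 + (⅛)*16)))² = (-95 + (-42 + (⅛ + 2 + 2)))² = (-95 + (-42 + 33/8))² = (-95 - 303/8)² = (-1063/8)² = 1129969/64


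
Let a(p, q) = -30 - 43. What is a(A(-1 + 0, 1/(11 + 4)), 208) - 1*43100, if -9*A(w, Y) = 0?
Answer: -43173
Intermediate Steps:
A(w, Y) = 0 (A(w, Y) = -⅑*0 = 0)
a(p, q) = -73
a(A(-1 + 0, 1/(11 + 4)), 208) - 1*43100 = -73 - 1*43100 = -73 - 43100 = -43173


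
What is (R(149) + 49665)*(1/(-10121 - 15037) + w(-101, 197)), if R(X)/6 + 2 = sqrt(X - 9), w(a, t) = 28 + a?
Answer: -30396490785/8386 - 3673070*sqrt(35)/4193 ≈ -3.6299e+6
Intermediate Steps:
R(X) = -12 + 6*sqrt(-9 + X) (R(X) = -12 + 6*sqrt(X - 9) = -12 + 6*sqrt(-9 + X))
(R(149) + 49665)*(1/(-10121 - 15037) + w(-101, 197)) = ((-12 + 6*sqrt(-9 + 149)) + 49665)*(1/(-10121 - 15037) + (28 - 101)) = ((-12 + 6*sqrt(140)) + 49665)*(1/(-25158) - 73) = ((-12 + 6*(2*sqrt(35))) + 49665)*(-1/25158 - 73) = ((-12 + 12*sqrt(35)) + 49665)*(-1836535/25158) = (49653 + 12*sqrt(35))*(-1836535/25158) = -30396490785/8386 - 3673070*sqrt(35)/4193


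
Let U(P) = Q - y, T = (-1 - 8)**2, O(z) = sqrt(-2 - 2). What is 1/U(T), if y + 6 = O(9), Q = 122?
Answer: 32/4097 + I/8194 ≈ 0.0078106 + 0.00012204*I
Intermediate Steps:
O(z) = 2*I (O(z) = sqrt(-4) = 2*I)
y = -6 + 2*I ≈ -6.0 + 2.0*I
T = 81 (T = (-9)**2 = 81)
U(P) = 128 - 2*I (U(P) = 122 - (-6 + 2*I) = 122 + (6 - 2*I) = 128 - 2*I)
1/U(T) = 1/(128 - 2*I) = (128 + 2*I)/16388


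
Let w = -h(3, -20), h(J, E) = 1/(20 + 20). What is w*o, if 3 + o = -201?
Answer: 51/10 ≈ 5.1000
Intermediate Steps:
o = -204 (o = -3 - 201 = -204)
h(J, E) = 1/40
w = -1/40 (w = -1*1/40 = -1/40 ≈ -0.025000)
w*o = -1/40*(-204) = 51/10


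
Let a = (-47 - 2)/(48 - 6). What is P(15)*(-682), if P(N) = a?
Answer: 2387/3 ≈ 795.67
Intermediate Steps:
a = -7/6 (a = -49/42 = -49*1/42 = -7/6 ≈ -1.1667)
P(N) = -7/6
P(15)*(-682) = -7/6*(-682) = 2387/3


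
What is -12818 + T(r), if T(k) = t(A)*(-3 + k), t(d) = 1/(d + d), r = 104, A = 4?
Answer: -102443/8 ≈ -12805.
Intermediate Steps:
t(d) = 1/(2*d)
T(k) = -3/8 + k/8 (T(k) = ((1/2)/4)*(-3 + k) = ((1/2)*(1/4))*(-3 + k) = (-3 + k)/8 = -3/8 + k/8)
-12818 + T(r) = -12818 + (-3/8 + (1/8)*104) = -12818 + (-3/8 + 13) = -12818 + 101/8 = -102443/8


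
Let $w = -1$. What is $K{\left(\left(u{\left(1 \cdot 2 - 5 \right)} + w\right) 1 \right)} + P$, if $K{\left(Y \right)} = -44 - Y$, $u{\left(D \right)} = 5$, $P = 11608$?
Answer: $11560$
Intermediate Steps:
$K{\left(\left(u{\left(1 \cdot 2 - 5 \right)} + w\right) 1 \right)} + P = \left(-44 - \left(5 - 1\right) 1\right) + 11608 = \left(-44 - 4 \cdot 1\right) + 11608 = \left(-44 - 4\right) + 11608 = -48 + 11608 = 11560$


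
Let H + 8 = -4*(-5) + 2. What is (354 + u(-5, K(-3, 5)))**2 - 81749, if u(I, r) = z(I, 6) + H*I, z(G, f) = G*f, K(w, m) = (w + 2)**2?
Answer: -17233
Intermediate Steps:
K(w, m) = (2 + w)**2
H = 14 (H = -8 + (-4*(-5) + 2) = -8 + (20 + 2) = -8 + 22 = 14)
u(I, r) = 20*I (u(I, r) = I*6 + 14*I = 6*I + 14*I = 20*I)
(354 + u(-5, K(-3, 5)))**2 - 81749 = (354 + 20*(-5))**2 - 81749 = (354 - 100)**2 - 81749 = 254**2 - 81749 = 64516 - 81749 = -17233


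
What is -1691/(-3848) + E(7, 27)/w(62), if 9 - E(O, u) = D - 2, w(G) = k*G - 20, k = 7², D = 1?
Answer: 2570959/5806632 ≈ 0.44276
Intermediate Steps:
k = 49
w(G) = -20 + 49*G (w(G) = 49*G - 20 = -20 + 49*G)
E(O, u) = 10 (E(O, u) = 9 - (1 - 2) = 9 - 1*(-1) = 9 + 1 = 10)
-1691/(-3848) + E(7, 27)/w(62) = -1691/(-3848) + 10/(-20 + 49*62) = -1691*(-1/3848) + 10/(-20 + 3038) = 1691/3848 + 10/3018 = 1691/3848 + 10*(1/3018) = 1691/3848 + 5/1509 = 2570959/5806632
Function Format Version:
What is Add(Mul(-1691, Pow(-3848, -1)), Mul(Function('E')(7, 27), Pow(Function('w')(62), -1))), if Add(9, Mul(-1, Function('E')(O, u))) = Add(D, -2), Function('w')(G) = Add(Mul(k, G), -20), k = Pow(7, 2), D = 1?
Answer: Rational(2570959, 5806632) ≈ 0.44276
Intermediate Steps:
k = 49
Function('w')(G) = Add(-20, Mul(49, G)) (Function('w')(G) = Add(Mul(49, G), -20) = Add(-20, Mul(49, G)))
Function('E')(O, u) = 10 (Function('E')(O, u) = Add(9, Mul(-1, Add(1, -2))) = Add(9, Mul(-1, -1)) = Add(9, 1) = 10)
Add(Mul(-1691, Pow(-3848, -1)), Mul(Function('E')(7, 27), Pow(Function('w')(62), -1))) = Add(Mul(-1691, Pow(-3848, -1)), Mul(10, Pow(Add(-20, Mul(49, 62)), -1))) = Add(Mul(-1691, Rational(-1, 3848)), Mul(10, Pow(Add(-20, 3038), -1))) = Add(Rational(1691, 3848), Mul(10, Pow(3018, -1))) = Add(Rational(1691, 3848), Mul(10, Rational(1, 3018))) = Add(Rational(1691, 3848), Rational(5, 1509)) = Rational(2570959, 5806632)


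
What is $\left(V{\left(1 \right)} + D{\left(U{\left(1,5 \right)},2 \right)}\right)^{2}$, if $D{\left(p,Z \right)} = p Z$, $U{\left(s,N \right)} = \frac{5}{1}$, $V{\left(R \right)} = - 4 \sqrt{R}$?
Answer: $36$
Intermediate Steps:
$U{\left(s,N \right)} = 5$ ($U{\left(s,N \right)} = 5 \cdot 1 = 5$)
$D{\left(p,Z \right)} = Z p$
$\left(V{\left(1 \right)} + D{\left(U{\left(1,5 \right)},2 \right)}\right)^{2} = \left(- 4 \sqrt{1} + 2 \cdot 5\right)^{2} = \left(\left(-4\right) 1 + 10\right)^{2} = \left(-4 + 10\right)^{2} = 6^{2} = 36$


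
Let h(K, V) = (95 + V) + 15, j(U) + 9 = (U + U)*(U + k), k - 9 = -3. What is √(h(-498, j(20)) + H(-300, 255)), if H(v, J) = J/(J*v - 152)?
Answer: √1675989790351/38326 ≈ 33.779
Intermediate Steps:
k = 6 (k = 9 - 3 = 6)
j(U) = -9 + 2*U*(6 + U) (j(U) = -9 + (U + U)*(U + 6) = -9 + (2*U)*(6 + U) = -9 + 2*U*(6 + U))
h(K, V) = 110 + V
H(v, J) = J/(-152 + J*v)
√(h(-498, j(20)) + H(-300, 255)) = √((110 + (-9 + 2*20² + 12*20)) + 255/(-152 + 255*(-300))) = √((110 + (-9 + 2*400 + 240)) + 255/(-152 - 76500)) = √((110 + (-9 + 800 + 240)) + 255/(-76652)) = √((110 + 1031) + 255*(-1/76652)) = √(1141 - 255/76652) = √(87459677/76652) = √1675989790351/38326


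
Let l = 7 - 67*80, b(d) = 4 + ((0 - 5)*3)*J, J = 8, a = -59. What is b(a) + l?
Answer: -5469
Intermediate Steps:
b(d) = -116 (b(d) = 4 + ((0 - 5)*3)*8 = 4 - 5*3*8 = 4 - 15*8 = 4 - 120 = -116)
l = -5353 (l = 7 - 5360 = -5353)
b(a) + l = -116 - 5353 = -5469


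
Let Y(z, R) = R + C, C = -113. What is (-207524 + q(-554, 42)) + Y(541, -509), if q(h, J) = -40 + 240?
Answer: -207946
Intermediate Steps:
Y(z, R) = -113 + R (Y(z, R) = R - 113 = -113 + R)
q(h, J) = 200
(-207524 + q(-554, 42)) + Y(541, -509) = (-207524 + 200) + (-113 - 509) = -207324 - 622 = -207946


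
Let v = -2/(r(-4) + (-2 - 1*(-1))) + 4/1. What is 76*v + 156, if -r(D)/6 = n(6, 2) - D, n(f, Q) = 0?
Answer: 11652/25 ≈ 466.08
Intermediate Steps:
r(D) = 6*D (r(D) = -6*(0 - D) = -(-6)*D = 6*D)
v = 102/25 (v = -2/(6*(-4) + (-2 - 1*(-1))) + 4/1 = -2/(-24 + (-2 + 1)) + 4*1 = -2/(-24 - 1) + 4 = -2/(-25) + 4 = -2*(-1/25) + 4 = 2/25 + 4 = 102/25 ≈ 4.0800)
76*v + 156 = 76*(102/25) + 156 = 7752/25 + 156 = 11652/25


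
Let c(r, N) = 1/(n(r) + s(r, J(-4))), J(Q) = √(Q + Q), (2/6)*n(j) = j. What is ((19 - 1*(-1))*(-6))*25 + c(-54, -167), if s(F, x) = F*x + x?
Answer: (-318000*√2 + 486001*I)/(2*(-81*I + 53*√2)) ≈ -3000.0 + 0.0030775*I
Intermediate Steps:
n(j) = 3*j
J(Q) = √2*√Q (J(Q) = √(2*Q) = √2*√Q)
s(F, x) = x + F*x
c(r, N) = 1/(3*r + 2*I*√2*(1 + r)) (c(r, N) = 1/(3*r + (√2*√(-4))*(1 + r)) = 1/(3*r + (√2*(2*I))*(1 + r)) = 1/(3*r + (2*I*√2)*(1 + r)) = 1/(3*r + 2*I*√2*(1 + r)))
((19 - 1*(-1))*(-6))*25 + c(-54, -167) = ((19 - 1*(-1))*(-6))*25 + 1/(3*(-54) + 2*I*√2*(1 - 54)) = ((19 + 1)*(-6))*25 + 1/(-162 + 2*I*√2*(-53)) = (20*(-6))*25 + 1/(-162 - 106*I*√2) = -120*25 + 1/(-162 - 106*I*√2) = -3000 + 1/(-162 - 106*I*√2)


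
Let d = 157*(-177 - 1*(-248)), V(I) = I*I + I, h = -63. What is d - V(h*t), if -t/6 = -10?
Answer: -14273473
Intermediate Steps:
t = 60 (t = -6*(-10) = 60)
V(I) = I + I**2 (V(I) = I**2 + I = I + I**2)
d = 11147 (d = 157*(-177 + 248) = 157*71 = 11147)
d - V(h*t) = 11147 - (-63*60)*(1 - 63*60) = 11147 - (-3780)*(1 - 3780) = 11147 - (-3780)*(-3779) = 11147 - 1*14284620 = 11147 - 14284620 = -14273473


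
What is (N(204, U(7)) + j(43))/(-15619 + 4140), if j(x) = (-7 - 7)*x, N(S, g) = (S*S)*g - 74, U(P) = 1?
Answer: -40940/11479 ≈ -3.5665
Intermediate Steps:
N(S, g) = -74 + g*S² (N(S, g) = S²*g - 74 = g*S² - 74 = -74 + g*S²)
j(x) = -14*x
(N(204, U(7)) + j(43))/(-15619 + 4140) = ((-74 + 1*204²) - 14*43)/(-15619 + 4140) = ((-74 + 1*41616) - 602)/(-11479) = ((-74 + 41616) - 602)*(-1/11479) = (41542 - 602)*(-1/11479) = 40940*(-1/11479) = -40940/11479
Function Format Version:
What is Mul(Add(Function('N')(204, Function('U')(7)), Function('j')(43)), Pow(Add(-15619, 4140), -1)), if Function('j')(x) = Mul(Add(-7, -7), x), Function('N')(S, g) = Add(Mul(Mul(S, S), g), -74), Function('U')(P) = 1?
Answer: Rational(-40940, 11479) ≈ -3.5665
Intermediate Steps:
Function('N')(S, g) = Add(-74, Mul(g, Pow(S, 2))) (Function('N')(S, g) = Add(Mul(Pow(S, 2), g), -74) = Add(Mul(g, Pow(S, 2)), -74) = Add(-74, Mul(g, Pow(S, 2))))
Function('j')(x) = Mul(-14, x)
Mul(Add(Function('N')(204, Function('U')(7)), Function('j')(43)), Pow(Add(-15619, 4140), -1)) = Mul(Add(Add(-74, Mul(1, Pow(204, 2))), Mul(-14, 43)), Pow(Add(-15619, 4140), -1)) = Mul(Add(Add(-74, Mul(1, 41616)), -602), Pow(-11479, -1)) = Mul(Add(Add(-74, 41616), -602), Rational(-1, 11479)) = Mul(Add(41542, -602), Rational(-1, 11479)) = Mul(40940, Rational(-1, 11479)) = Rational(-40940, 11479)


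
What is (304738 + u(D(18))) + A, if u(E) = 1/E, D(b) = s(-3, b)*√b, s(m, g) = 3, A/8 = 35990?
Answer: 592658 + √2/18 ≈ 5.9266e+5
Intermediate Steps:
A = 287920 (A = 8*35990 = 287920)
D(b) = 3*√b
(304738 + u(D(18))) + A = (304738 + 1/(3*√18)) + 287920 = (304738 + 1/(3*(3*√2))) + 287920 = (304738 + 1/(9*√2)) + 287920 = (304738 + √2/18) + 287920 = 592658 + √2/18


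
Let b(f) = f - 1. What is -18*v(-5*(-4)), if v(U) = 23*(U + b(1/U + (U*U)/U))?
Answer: -161667/10 ≈ -16167.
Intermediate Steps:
b(f) = -1 + f
v(U) = -23 + 23/U + 46*U (v(U) = 23*(U + (-1 + (1/U + (U*U)/U))) = 23*(U + (-1 + (1/U + U**2/U))) = 23*(U + (-1 + (1/U + U))) = 23*(U + (-1 + (U + 1/U))) = 23*(U + (-1 + U + 1/U)) = 23*(-1 + 1/U + 2*U) = -23 + 23/U + 46*U)
-18*v(-5*(-4)) = -18*(-23 + 23/((-5*(-4))) + 46*(-5*(-4))) = -18*(-23 + 23/20 + 46*20) = -18*(-23 + 23*(1/20) + 920) = -18*(-23 + 23/20 + 920) = -18*17963/20 = -161667/10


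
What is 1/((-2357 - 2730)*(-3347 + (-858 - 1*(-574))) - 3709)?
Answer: 1/18467188 ≈ 5.4150e-8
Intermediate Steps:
1/((-2357 - 2730)*(-3347 + (-858 - 1*(-574))) - 3709) = 1/(-5087*(-3347 + (-858 + 574)) - 3709) = 1/(-5087*(-3347 - 284) - 3709) = 1/(-5087*(-3631) - 3709) = 1/(18470897 - 3709) = 1/18467188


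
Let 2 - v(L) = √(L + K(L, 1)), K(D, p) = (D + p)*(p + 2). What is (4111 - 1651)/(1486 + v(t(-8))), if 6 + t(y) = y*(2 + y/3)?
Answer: 10981440/6642431 + 2460*√3/6642431 ≈ 1.6539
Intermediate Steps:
t(y) = -6 + y*(2 + y/3)
K(D, p) = (2 + p)*(D + p) (K(D, p) = (D + p)*(2 + p) = (2 + p)*(D + p))
v(L) = 2 - √(3 + 4*L) (v(L) = 2 - √(L + (1² + 2*L + 2*1 + L*1)) = 2 - √(L + (1 + 2*L + 2 + L)) = 2 - √(L + (3 + 3*L)) = 2 - √(3 + 4*L))
(4111 - 1651)/(1486 + v(t(-8))) = (4111 - 1651)/(1486 + (2 - √(3 + 4*(-6 + 2*(-8) + (⅓)*(-8)²)))) = 2460/(1486 + (2 - √(3 + 4*(-6 - 16 + (⅓)*64)))) = 2460/(1486 + (2 - √(3 + 4*(-6 - 16 + 64/3)))) = 2460/(1486 + (2 - √(3 + 4*(-⅔)))) = 2460/(1486 + (2 - √(3 - 8/3))) = 2460/(1486 + (2 - √(⅓))) = 2460/(1486 + (2 - √3/3)) = 2460/(1488 - √3/3)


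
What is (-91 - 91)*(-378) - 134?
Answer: 68662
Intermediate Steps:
(-91 - 91)*(-378) - 134 = -182*(-378) - 134 = 68796 - 134 = 68662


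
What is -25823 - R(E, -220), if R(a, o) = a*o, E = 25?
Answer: -20323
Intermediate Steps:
-25823 - R(E, -220) = -25823 - 25*(-220) = -25823 - 1*(-5500) = -25823 + 5500 = -20323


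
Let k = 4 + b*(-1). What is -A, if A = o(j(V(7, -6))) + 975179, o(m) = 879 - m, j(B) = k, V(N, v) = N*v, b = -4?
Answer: -976050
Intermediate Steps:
k = 8 (k = 4 - 4*(-1) = 4 + 4 = 8)
j(B) = 8
A = 976050 (A = (879 - 1*8) + 975179 = (879 - 8) + 975179 = 871 + 975179 = 976050)
-A = -1*976050 = -976050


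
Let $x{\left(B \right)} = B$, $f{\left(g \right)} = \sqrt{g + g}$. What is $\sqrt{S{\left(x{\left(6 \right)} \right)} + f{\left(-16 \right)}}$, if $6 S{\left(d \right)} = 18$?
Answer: $\sqrt{3 + 4 i \sqrt{2}} \approx 2.1683 + 1.3044 i$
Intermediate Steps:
$f{\left(g \right)} = \sqrt{2} \sqrt{g}$ ($f{\left(g \right)} = \sqrt{2 g} = \sqrt{2} \sqrt{g}$)
$S{\left(d \right)} = 3$ ($S{\left(d \right)} = \frac{1}{6} \cdot 18 = 3$)
$\sqrt{S{\left(x{\left(6 \right)} \right)} + f{\left(-16 \right)}} = \sqrt{3 + \sqrt{2} \sqrt{-16}} = \sqrt{3 + \sqrt{2} \cdot 4 i} = \sqrt{3 + 4 i \sqrt{2}}$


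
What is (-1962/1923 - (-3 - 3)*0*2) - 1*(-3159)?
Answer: 2024265/641 ≈ 3158.0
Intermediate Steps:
(-1962/1923 - (-3 - 3)*0*2) - 1*(-3159) = (-1962*1/1923 - (-6*0)*2) + 3159 = (-654/641 - 0*2) + 3159 = (-654/641 - 1*0) + 3159 = (-654/641 + 0) + 3159 = -654/641 + 3159 = 2024265/641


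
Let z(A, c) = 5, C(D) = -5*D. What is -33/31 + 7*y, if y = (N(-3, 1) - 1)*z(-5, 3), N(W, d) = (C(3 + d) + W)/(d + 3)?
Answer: -29427/124 ≈ -237.31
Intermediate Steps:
N(W, d) = (-15 + W - 5*d)/(3 + d) (N(W, d) = (-5*(3 + d) + W)/(d + 3) = ((-15 - 5*d) + W)/(3 + d) = (-15 + W - 5*d)/(3 + d))
y = -135/4 (y = ((-15 - 3 - 5*1)/(3 + 1) - 1)*5 = ((-15 - 3 - 5)/4 - 1)*5 = ((¼)*(-23) - 1)*5 = (-23/4 - 1)*5 = -27/4*5 = -135/4 ≈ -33.750)
-33/31 + 7*y = -33/31 + 7*(-135/4) = -33*1/31 - 945/4 = -33/31 - 945/4 = -29427/124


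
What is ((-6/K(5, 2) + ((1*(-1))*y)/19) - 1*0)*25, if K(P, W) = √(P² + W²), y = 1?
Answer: -25/19 - 150*√29/29 ≈ -29.170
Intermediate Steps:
((-6/K(5, 2) + ((1*(-1))*y)/19) - 1*0)*25 = ((-6/√(5² + 2²) + ((1*(-1))*1)/19) - 1*0)*25 = ((-6/√(25 + 4) - 1*1*(1/19)) + 0)*25 = ((-6*√29/29 - 1*1/19) + 0)*25 = ((-6*√29/29 - 1/19) + 0)*25 = ((-1/19 - 6*√29/29) + 0)*25 = (-1/19 - 6*√29/29)*25 = -25/19 - 150*√29/29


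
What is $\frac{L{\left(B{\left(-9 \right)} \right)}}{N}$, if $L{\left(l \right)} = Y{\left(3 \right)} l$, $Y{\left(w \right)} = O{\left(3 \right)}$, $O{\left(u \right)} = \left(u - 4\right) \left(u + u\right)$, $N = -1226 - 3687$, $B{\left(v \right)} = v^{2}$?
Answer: $\frac{486}{4913} \approx 0.098921$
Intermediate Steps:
$N = -4913$ ($N = -1226 - 3687 = -4913$)
$O{\left(u \right)} = 2 u \left(-4 + u\right)$ ($O{\left(u \right)} = \left(-4 + u\right) 2 u = 2 u \left(-4 + u\right)$)
$Y{\left(w \right)} = -6$ ($Y{\left(w \right)} = 2 \cdot 3 \left(-4 + 3\right) = 2 \cdot 3 \left(-1\right) = -6$)
$L{\left(l \right)} = - 6 l$
$\frac{L{\left(B{\left(-9 \right)} \right)}}{N} = \frac{\left(-6\right) \left(-9\right)^{2}}{-4913} = \left(-6\right) 81 \left(- \frac{1}{4913}\right) = \left(-486\right) \left(- \frac{1}{4913}\right) = \frac{486}{4913}$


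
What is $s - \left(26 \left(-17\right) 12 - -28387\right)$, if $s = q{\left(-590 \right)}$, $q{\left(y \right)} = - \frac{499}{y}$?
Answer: $- \frac{13618471}{590} \approx -23082.0$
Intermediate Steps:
$s = \frac{499}{590}$ ($s = - \frac{499}{-590} = \left(-499\right) \left(- \frac{1}{590}\right) = \frac{499}{590} \approx 0.84576$)
$s - \left(26 \left(-17\right) 12 - -28387\right) = \frac{499}{590} - \left(26 \left(-17\right) 12 - -28387\right) = \frac{499}{590} - \left(\left(-442\right) 12 + 28387\right) = \frac{499}{590} - \left(-5304 + 28387\right) = \frac{499}{590} - 23083 = - \frac{13618471}{590}$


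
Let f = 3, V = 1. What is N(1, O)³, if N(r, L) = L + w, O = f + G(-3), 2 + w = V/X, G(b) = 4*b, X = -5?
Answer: -175616/125 ≈ -1404.9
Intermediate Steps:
w = -11/5 (w = -2 + 1/(-5) = -2 + 1*(-⅕) = -2 - ⅕ = -11/5 ≈ -2.2000)
O = -9 (O = 3 + 4*(-3) = 3 - 12 = -9)
N(r, L) = -11/5 + L (N(r, L) = L - 11/5 = -11/5 + L)
N(1, O)³ = (-11/5 - 9)³ = (-56/5)³ = -175616/125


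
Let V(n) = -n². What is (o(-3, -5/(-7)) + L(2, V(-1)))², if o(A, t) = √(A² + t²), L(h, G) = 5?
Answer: (35 + √466)²/49 ≈ 65.349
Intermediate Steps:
(o(-3, -5/(-7)) + L(2, V(-1)))² = (√((-3)² + (-5/(-7))²) + 5)² = (√(9 + (-5*(-⅐))²) + 5)² = (√(9 + (5/7)²) + 5)² = (√(9 + 25/49) + 5)² = (√(466/49) + 5)² = (√466/7 + 5)² = (5 + √466/7)²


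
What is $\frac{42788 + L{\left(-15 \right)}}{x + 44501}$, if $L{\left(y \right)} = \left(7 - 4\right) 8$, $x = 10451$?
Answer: $\frac{10703}{13738} \approx 0.77908$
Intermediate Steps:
$L{\left(y \right)} = 24$ ($L{\left(y \right)} = 3 \cdot 8 = 24$)
$\frac{42788 + L{\left(-15 \right)}}{x + 44501} = \frac{42788 + 24}{10451 + 44501} = \frac{42812}{54952} = 42812 \cdot \frac{1}{54952} = \frac{10703}{13738}$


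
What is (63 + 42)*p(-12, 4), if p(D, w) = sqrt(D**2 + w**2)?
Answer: 420*sqrt(10) ≈ 1328.2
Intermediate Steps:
(63 + 42)*p(-12, 4) = (63 + 42)*sqrt((-12)**2 + 4**2) = 105*sqrt(144 + 16) = 105*sqrt(160) = 105*(4*sqrt(10)) = 420*sqrt(10)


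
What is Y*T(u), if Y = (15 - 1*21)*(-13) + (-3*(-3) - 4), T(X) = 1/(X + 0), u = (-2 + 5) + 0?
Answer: 83/3 ≈ 27.667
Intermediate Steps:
u = 3 (u = 3 + 0 = 3)
T(X) = 1/X
Y = 83 (Y = (15 - 21)*(-13) + (9 - 4) = -6*(-13) + 5 = 78 + 5 = 83)
Y*T(u) = 83/3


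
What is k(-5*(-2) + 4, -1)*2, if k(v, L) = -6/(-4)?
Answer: 3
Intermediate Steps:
k(v, L) = 3/2 (k(v, L) = -6*(-1/4) = 3/2)
k(-5*(-2) + 4, -1)*2 = (3/2)*2 = 3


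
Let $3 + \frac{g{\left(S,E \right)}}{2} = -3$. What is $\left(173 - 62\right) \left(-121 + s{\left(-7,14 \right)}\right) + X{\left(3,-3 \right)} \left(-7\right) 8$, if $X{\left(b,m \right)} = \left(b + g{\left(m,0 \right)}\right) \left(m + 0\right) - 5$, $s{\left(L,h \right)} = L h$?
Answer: $-25541$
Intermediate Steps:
$g{\left(S,E \right)} = -12$ ($g{\left(S,E \right)} = -6 + 2 \left(-3\right) = -6 - 6 = -12$)
$X{\left(b,m \right)} = -5 + m \left(-12 + b\right)$ ($X{\left(b,m \right)} = \left(b - 12\right) \left(m + 0\right) - 5 = \left(-12 + b\right) m - 5 = m \left(-12 + b\right) - 5 = -5 + m \left(-12 + b\right)$)
$\left(173 - 62\right) \left(-121 + s{\left(-7,14 \right)}\right) + X{\left(3,-3 \right)} \left(-7\right) 8 = \left(173 - 62\right) \left(-121 - 98\right) + \left(-5 - -36 + 3 \left(-3\right)\right) \left(-7\right) 8 = 111 \left(-121 - 98\right) + \left(-5 + 36 - 9\right) \left(-7\right) 8 = 111 \left(-219\right) + 22 \left(-7\right) 8 = -24309 - 1232 = -25541$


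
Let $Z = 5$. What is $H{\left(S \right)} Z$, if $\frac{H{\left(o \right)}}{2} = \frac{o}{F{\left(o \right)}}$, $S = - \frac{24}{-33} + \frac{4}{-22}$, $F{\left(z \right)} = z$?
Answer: $10$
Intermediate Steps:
$S = \frac{6}{11}$ ($S = \left(-24\right) \left(- \frac{1}{33}\right) + 4 \left(- \frac{1}{22}\right) = \frac{8}{11} - \frac{2}{11} = \frac{6}{11} \approx 0.54545$)
$H{\left(o \right)} = 2$ ($H{\left(o \right)} = 2 \frac{o}{o} = 2 \cdot 1 = 2$)
$H{\left(S \right)} Z = 2 \cdot 5 = 10$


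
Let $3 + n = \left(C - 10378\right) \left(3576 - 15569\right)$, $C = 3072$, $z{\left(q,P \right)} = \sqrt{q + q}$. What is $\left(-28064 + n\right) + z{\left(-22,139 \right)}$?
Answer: $87592791 + 2 i \sqrt{11} \approx 8.7593 \cdot 10^{7} + 6.6332 i$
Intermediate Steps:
$z{\left(q,P \right)} = \sqrt{2} \sqrt{q}$ ($z{\left(q,P \right)} = \sqrt{2 q} = \sqrt{2} \sqrt{q}$)
$n = 87620855$ ($n = -3 + \left(3072 - 10378\right) \left(3576 - 15569\right) = -3 - -87620858 = -3 + 87620858 = 87620855$)
$\left(-28064 + n\right) + z{\left(-22,139 \right)} = \left(-28064 + 87620855\right) + \sqrt{2} \sqrt{-22} = 87592791 + \sqrt{2} i \sqrt{22} = 87592791 + 2 i \sqrt{11}$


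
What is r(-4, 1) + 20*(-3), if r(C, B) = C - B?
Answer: -65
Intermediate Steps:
r(-4, 1) + 20*(-3) = (-4 - 1*1) + 20*(-3) = (-4 - 1) - 60 = -5 - 60 = -65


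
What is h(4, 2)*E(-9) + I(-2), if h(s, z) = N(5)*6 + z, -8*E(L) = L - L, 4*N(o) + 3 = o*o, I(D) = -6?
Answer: -6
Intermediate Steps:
N(o) = -¾ + o²/4 (N(o) = -¾ + (o*o)/4 = -¾ + o²/4)
E(L) = 0 (E(L) = -(L - L)/8 = -⅛*0 = 0)
h(s, z) = 33 + z (h(s, z) = (-¾ + (¼)*5²)*6 + z = (-¾ + (¼)*25)*6 + z = (-¾ + 25/4)*6 + z = (11/2)*6 + z = 33 + z)
h(4, 2)*E(-9) + I(-2) = (33 + 2)*0 - 6 = 35*0 - 6 = 0 - 6 = -6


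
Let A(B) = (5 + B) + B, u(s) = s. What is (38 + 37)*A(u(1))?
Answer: 525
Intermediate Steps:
A(B) = 5 + 2*B
(38 + 37)*A(u(1)) = (38 + 37)*(5 + 2*1) = 75*(5 + 2) = 75*7 = 525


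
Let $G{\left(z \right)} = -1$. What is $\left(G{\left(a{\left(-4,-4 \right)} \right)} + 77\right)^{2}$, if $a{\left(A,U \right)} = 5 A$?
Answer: $5776$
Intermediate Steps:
$\left(G{\left(a{\left(-4,-4 \right)} \right)} + 77\right)^{2} = \left(-1 + 77\right)^{2} = 76^{2} = 5776$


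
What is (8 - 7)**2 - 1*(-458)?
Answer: 459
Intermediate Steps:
(8 - 7)**2 - 1*(-458) = 1**2 + 458 = 1 + 458 = 459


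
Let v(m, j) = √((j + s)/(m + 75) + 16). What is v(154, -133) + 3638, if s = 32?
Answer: 3638 + √815927/229 ≈ 3641.9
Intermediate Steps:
v(m, j) = √(16 + (32 + j)/(75 + m)) (v(m, j) = √((j + 32)/(m + 75) + 16) = √((32 + j)/(75 + m) + 16) = √(16 + (32 + j)/(75 + m)))
v(154, -133) + 3638 = √((1232 - 133 + 16*154)/(75 + 154)) + 3638 = √((1232 - 133 + 2464)/229) + 3638 = √((1/229)*3563) + 3638 = √(3563/229) + 3638 = √815927/229 + 3638 = 3638 + √815927/229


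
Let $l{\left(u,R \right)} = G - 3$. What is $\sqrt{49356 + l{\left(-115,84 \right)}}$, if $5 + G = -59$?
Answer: $\sqrt{49289} \approx 222.01$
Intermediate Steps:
$G = -64$ ($G = -5 - 59 = -64$)
$l{\left(u,R \right)} = -67$ ($l{\left(u,R \right)} = -64 - 3 = -67$)
$\sqrt{49356 + l{\left(-115,84 \right)}} = \sqrt{49356 - 67} = \sqrt{49289}$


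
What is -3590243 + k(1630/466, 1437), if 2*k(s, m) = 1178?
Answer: -3589654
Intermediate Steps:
k(s, m) = 589 (k(s, m) = (½)*1178 = 589)
-3590243 + k(1630/466, 1437) = -3590243 + 589 = -3589654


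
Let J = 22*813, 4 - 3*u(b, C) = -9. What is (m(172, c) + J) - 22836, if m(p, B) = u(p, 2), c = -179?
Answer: -14837/3 ≈ -4945.7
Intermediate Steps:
u(b, C) = 13/3 (u(b, C) = 4/3 - 1/3*(-9) = 4/3 + 3 = 13/3)
J = 17886
m(p, B) = 13/3
(m(172, c) + J) - 22836 = (13/3 + 17886) - 22836 = 53671/3 - 22836 = -14837/3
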